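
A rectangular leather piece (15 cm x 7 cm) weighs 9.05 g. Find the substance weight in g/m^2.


Area = 15 x 7 = 105 cm^2
SW = 9.05 / 105 x 10000 = 861.9 g/m^2


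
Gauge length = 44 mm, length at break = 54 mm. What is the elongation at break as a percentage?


Extension = 54 - 44 = 10 mm
Elongation = 10 / 44 x 100 = 22.7%


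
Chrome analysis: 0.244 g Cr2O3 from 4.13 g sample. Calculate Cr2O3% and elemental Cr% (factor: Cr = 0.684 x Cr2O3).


Cr2O3% = 0.244 / 4.13 x 100 = 5.91%
Cr% = 5.91 x 0.684 = 4.04%


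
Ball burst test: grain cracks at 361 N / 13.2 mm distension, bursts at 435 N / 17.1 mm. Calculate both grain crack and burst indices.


Crack index = 27.3 N/mm
Burst index = 25.4 N/mm

Crack index = 361 / 13.2 = 27.3 N/mm
Burst index = 435 / 17.1 = 25.4 N/mm


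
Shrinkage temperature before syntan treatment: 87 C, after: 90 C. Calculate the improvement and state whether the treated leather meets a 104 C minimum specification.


Improvement = 3 C
Meets 104 C spec: No

Improvement = 90 - 87 = 3 C
Spec check: 90 C >= 104 C? No


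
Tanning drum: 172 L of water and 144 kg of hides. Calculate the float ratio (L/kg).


1.2


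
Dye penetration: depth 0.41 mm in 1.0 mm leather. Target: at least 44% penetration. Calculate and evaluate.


Penetration = 41.0%
Meets target: No

Penetration = 0.41 / 1.0 x 100 = 41.0%
Target: 44%
Meets target: No


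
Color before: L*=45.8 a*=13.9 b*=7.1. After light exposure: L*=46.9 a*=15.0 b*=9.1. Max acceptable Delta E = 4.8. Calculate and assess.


dL = 1.1, da = 1.1, db = 2.0
dE = sqrt((1.1)^2 + (1.1)^2 + (2.0)^2) = 2.53
Max = 4.8
Passes: Yes


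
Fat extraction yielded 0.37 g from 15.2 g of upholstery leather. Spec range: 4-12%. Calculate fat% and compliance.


Fat% = 0.37 / 15.2 x 100 = 2.4%
Spec range: 4-12%
Compliant: No


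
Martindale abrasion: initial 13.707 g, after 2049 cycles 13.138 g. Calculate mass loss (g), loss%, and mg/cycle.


Mass loss = 0.569 g
Loss = 4.15%
Rate = 0.278 mg/cycle

Loss = 13.707 - 13.138 = 0.569 g
Loss% = 0.569 / 13.707 x 100 = 4.15%
Rate = 0.569 / 2049 x 1000 = 0.278 mg/cycle


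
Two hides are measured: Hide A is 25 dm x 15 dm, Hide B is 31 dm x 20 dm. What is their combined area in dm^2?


Hide A area = 25 x 15 = 375 dm^2
Hide B area = 31 x 20 = 620 dm^2
Total = 375 + 620 = 995 dm^2


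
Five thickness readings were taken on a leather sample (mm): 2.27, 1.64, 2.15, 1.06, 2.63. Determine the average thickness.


1.95 mm


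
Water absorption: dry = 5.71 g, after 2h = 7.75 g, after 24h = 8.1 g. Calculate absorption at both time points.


2h absorption = 35.7%
24h absorption = 41.9%

WA (2h) = (7.75 - 5.71) / 5.71 x 100 = 35.7%
WA (24h) = (8.1 - 5.71) / 5.71 x 100 = 41.9%


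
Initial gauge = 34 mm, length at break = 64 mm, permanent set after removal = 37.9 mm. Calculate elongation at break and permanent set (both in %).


Elongation at break = 88.2%
Permanent set = 11.5%


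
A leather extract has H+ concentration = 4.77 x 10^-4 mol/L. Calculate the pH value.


pH = 3.32

pH = -log10[H+]
pH = -log10(4.77 x 10^-4) = 3.32


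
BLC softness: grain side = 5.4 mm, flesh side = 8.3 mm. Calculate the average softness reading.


6.85 mm


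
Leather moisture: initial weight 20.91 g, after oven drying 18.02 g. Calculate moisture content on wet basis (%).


Moisture = 20.91 - 18.02 = 2.89 g
MC = 2.89 / 20.91 x 100 = 13.8%


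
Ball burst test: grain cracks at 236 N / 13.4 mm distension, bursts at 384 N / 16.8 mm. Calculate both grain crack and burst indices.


Crack index = 236 / 13.4 = 17.6 N/mm
Burst index = 384 / 16.8 = 22.9 N/mm


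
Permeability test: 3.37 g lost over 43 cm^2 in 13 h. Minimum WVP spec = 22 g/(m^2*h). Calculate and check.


WVP = 3.37 / (43 x 13) x 10000 = 60.29 g/(m^2*h)
Minimum: 22 g/(m^2*h)
Meets spec: Yes


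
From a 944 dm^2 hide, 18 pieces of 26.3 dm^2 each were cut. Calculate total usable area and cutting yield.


Usable area = 473.4 dm^2
Yield = 50.1%


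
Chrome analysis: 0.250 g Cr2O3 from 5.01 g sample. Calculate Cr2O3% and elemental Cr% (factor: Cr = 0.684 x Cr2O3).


Cr2O3% = 0.250 / 5.01 x 100 = 4.99%
Cr% = 4.99 x 0.684 = 3.41%


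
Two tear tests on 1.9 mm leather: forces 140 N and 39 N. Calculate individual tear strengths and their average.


Tear 1 = 73.7 N/mm
Tear 2 = 20.5 N/mm
Average = 47.1 N/mm


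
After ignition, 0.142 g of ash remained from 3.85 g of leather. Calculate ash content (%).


3.69%

Ash% = 0.142 / 3.85 x 100
Ash% = 3.69%


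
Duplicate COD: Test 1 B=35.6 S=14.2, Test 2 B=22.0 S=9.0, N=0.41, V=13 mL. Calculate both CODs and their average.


COD1 = 5399.4 mg/L
COD2 = 3280.0 mg/L
Average = 4339.7 mg/L


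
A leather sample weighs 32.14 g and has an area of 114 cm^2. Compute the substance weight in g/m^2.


2819.3 g/m^2

Substance weight = mass / area x 10000
SW = 32.14 / 114 x 10000
SW = 2819.3 g/m^2


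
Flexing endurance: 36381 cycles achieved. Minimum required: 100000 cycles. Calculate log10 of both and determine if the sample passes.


log10(36381) = 4.56
log10(100000) = 5.00
Passes: No


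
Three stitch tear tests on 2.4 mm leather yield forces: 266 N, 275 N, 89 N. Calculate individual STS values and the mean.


STS1 = 266 / 2.4 = 110.8 N/mm
STS2 = 275 / 2.4 = 114.6 N/mm
STS3 = 89 / 2.4 = 37.1 N/mm
Mean = (110.8 + 114.6 + 37.1) / 3 = 87.5 N/mm


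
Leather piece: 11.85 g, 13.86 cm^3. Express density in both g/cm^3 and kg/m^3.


Density = 11.85 / 13.86 = 0.855 g/cm^3
Convert: 0.855 x 1000 = 855 kg/m^3


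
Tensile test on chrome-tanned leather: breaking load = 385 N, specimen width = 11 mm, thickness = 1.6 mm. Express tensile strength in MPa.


21.88 MPa

Cross-section = 11 x 1.6 = 17.6 mm^2
TS = 385 / 17.6 = 21.88 MPa
(1 N/mm^2 = 1 MPa)


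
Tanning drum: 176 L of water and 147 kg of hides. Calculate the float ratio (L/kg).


Float ratio = water / hide weight
Ratio = 176 / 147 = 1.2


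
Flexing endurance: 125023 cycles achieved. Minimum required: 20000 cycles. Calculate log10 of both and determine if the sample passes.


log10(125023) = 5.10
log10(20000) = 4.30
Passes: Yes


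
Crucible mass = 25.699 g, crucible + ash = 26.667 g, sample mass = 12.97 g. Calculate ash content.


Ash mass = 0.968 g
Ash content = 7.46%

Ash mass = 26.667 - 25.699 = 0.968 g
Ash% = 0.968 / 12.97 x 100 = 7.46%


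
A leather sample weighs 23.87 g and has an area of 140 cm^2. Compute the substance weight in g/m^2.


1705.0 g/m^2


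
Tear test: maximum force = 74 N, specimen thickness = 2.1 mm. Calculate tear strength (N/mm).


35.2 N/mm


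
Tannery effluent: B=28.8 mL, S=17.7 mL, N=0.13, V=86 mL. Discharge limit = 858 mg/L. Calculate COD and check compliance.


COD = (28.8 - 17.7) x 0.13 x 8000 / 86 = 134.2 mg/L
Limit: 858 mg/L
Compliant: Yes


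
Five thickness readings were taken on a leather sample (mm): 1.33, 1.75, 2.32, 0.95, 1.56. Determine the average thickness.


Sum = 1.33 + 1.75 + 2.32 + 0.95 + 1.56 = 7.91
Average = 7.91 / 5 = 1.58 mm


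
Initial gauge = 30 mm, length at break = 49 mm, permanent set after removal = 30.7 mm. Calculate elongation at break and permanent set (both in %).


Elongation at break = 63.3%
Permanent set = 2.3%


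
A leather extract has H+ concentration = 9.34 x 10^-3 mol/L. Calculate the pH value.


pH = 2.03


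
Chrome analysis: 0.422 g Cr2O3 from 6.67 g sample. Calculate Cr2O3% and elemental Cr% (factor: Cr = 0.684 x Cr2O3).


Cr2O3% = 0.422 / 6.67 x 100 = 6.33%
Cr% = 6.33 x 0.684 = 4.33%


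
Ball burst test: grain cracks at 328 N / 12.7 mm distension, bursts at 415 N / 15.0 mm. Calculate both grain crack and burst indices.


Crack index = 25.8 N/mm
Burst index = 27.7 N/mm

Crack index = 328 / 12.7 = 25.8 N/mm
Burst index = 415 / 15.0 = 27.7 N/mm


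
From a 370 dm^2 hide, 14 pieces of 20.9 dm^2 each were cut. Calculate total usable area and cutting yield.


Total usable = 14 x 20.9 = 292.6 dm^2
Yield = 292.6 / 370 x 100 = 79.1%


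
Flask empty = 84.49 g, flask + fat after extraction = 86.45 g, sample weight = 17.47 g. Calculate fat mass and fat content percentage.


Fat mass = 1.96 g
Fat content = 11.2%

Fat mass = 86.45 - 84.49 = 1.96 g
Fat% = 1.96 / 17.47 x 100 = 11.2%


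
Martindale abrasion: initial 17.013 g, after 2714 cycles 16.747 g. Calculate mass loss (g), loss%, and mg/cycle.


Mass loss = 0.266 g
Loss = 1.56%
Rate = 0.098 mg/cycle

Loss = 17.013 - 16.747 = 0.266 g
Loss% = 0.266 / 17.013 x 100 = 1.56%
Rate = 0.266 / 2714 x 1000 = 0.098 mg/cycle


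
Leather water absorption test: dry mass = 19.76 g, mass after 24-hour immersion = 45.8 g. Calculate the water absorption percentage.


131.8%


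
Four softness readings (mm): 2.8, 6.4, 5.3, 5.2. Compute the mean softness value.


Sum = 2.8 + 6.4 + 5.3 + 5.2
Mean = 19.7 / 4 = 4.93 mm


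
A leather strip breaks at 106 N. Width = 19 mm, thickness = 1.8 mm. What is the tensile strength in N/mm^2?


Cross-sectional area = 19 x 1.8 = 34.2 mm^2
Tensile strength = 106 / 34.2 = 3.10 N/mm^2


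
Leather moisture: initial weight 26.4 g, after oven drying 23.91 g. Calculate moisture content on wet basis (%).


9.4%


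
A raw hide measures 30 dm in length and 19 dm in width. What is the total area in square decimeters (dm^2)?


Area = length x width
Area = 30 x 19 = 570 dm^2


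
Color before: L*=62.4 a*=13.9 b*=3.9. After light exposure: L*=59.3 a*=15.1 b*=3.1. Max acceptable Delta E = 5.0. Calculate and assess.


dL = -3.1, da = 1.2, db = -0.8
dE = sqrt((-3.1)^2 + (1.2)^2 + (-0.8)^2) = 3.42
Max = 5.0
Passes: Yes


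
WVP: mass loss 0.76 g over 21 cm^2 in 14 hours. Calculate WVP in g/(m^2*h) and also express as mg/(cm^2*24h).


WVP = 25.85 g/(m^2*h)
Daily rate = 62.04 mg/(cm^2*24h)

WVP = 0.76 / (21 x 14) x 10000 = 25.85 g/(m^2*h)
Mass loss in mg = 0.76 x 1000 = 760 mg
Per cm^2 per 24h in mg: 760 x 24 / (21 x 14) = 18240 / 294 = 62.04 mg/(cm^2*24h)


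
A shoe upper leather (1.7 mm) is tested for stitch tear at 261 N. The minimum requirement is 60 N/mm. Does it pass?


STS = 153.5 N/mm
Passes: Yes

STS = 261 / 1.7 = 153.5 N/mm
Minimum required: 60 N/mm
Passes: Yes


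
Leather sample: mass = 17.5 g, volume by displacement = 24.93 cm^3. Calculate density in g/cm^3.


Density = mass / volume
Density = 17.5 / 24.93 = 0.702 g/cm^3


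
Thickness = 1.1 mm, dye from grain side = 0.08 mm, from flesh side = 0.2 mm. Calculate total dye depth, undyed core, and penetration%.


Total dyed = 0.08 + 0.2 = 0.28 mm
Undyed core = 1.1 - 0.28 = 0.82 mm
Penetration = 0.28 / 1.1 x 100 = 25.5%


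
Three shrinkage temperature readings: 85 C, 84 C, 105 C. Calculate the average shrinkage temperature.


Average = (85 + 84 + 105) / 3
Average = 274 / 3 = 91.3 C


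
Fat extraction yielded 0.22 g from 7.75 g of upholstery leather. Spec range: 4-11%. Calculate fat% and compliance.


Fat content = 2.8%
Compliant: No

Fat% = 0.22 / 7.75 x 100 = 2.8%
Spec range: 4-11%
Compliant: No


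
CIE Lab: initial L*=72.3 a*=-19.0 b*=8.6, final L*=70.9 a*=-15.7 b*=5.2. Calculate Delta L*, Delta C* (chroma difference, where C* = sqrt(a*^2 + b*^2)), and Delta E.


Delta L* = -1.4
Delta C* = -4.32
Delta E = 4.94


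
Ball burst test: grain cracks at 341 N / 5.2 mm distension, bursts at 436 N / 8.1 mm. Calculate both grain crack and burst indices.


Crack index = 65.6 N/mm
Burst index = 53.8 N/mm


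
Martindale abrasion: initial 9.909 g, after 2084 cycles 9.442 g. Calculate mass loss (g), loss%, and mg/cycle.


Loss = 9.909 - 9.442 = 0.467 g
Loss% = 0.467 / 9.909 x 100 = 4.71%
Rate = 0.467 / 2084 x 1000 = 0.224 mg/cycle


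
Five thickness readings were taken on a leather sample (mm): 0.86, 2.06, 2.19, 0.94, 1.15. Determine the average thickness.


Sum = 0.86 + 2.06 + 2.19 + 0.94 + 1.15 = 7.20
Average = 7.20 / 5 = 1.44 mm


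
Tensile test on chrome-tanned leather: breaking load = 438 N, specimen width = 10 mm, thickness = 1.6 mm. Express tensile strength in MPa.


Cross-section = 10 x 1.6 = 16.0 mm^2
TS = 438 / 16.0 = 27.38 MPa
(1 N/mm^2 = 1 MPa)


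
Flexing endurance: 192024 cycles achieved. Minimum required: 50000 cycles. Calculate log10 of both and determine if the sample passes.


Achieved: log10 = 5.28
Required: log10 = 4.70
Passes: Yes

log10(192024) = 5.28
log10(50000) = 4.70
Passes: Yes


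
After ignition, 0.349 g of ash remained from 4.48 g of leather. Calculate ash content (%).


7.79%

Ash% = 0.349 / 4.48 x 100
Ash% = 7.79%


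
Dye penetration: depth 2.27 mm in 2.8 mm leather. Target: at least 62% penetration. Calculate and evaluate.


Penetration = 81.1%
Meets target: Yes


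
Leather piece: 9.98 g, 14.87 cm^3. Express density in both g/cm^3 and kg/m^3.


0.671 g/cm^3
671 kg/m^3

Density = 9.98 / 14.87 = 0.671 g/cm^3
Convert: 0.671 x 1000 = 671 kg/m^3


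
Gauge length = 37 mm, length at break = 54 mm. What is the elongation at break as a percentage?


Extension = 54 - 37 = 17 mm
Elongation = 17 / 37 x 100 = 45.9%


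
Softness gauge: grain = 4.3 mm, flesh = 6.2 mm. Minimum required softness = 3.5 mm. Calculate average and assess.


Average = (4.3 + 6.2) / 2 = 5.25 mm
Minimum = 3.5 mm
Meets requirement: Yes


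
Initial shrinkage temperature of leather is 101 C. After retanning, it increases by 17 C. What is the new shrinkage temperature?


118 C

New Ts = 101 + 17 = 118 C


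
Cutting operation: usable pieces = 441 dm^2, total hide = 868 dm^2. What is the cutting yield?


Yield = usable / total x 100
Yield = 441 / 868 x 100 = 50.8%


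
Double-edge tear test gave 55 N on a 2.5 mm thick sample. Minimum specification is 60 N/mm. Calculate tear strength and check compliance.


Tear strength = 22.0 N/mm
Compliant: No

Tear strength = 55 / 2.5 = 22.0 N/mm
Required minimum = 60 N/mm
Compliant: No


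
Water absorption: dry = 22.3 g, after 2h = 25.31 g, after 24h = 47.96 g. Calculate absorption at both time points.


2h absorption = 13.5%
24h absorption = 115.1%

WA (2h) = (25.31 - 22.3) / 22.3 x 100 = 13.5%
WA (24h) = (47.96 - 22.3) / 22.3 x 100 = 115.1%


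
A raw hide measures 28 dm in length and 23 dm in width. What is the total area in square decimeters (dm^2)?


Area = length x width
Area = 28 x 23 = 644 dm^2


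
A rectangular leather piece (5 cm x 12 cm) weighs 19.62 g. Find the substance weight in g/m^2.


Area = 5 x 12 = 60 cm^2
SW = 19.62 / 60 x 10000 = 3270.0 g/m^2


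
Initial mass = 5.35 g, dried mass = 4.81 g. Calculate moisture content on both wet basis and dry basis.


Moisture lost = 5.35 - 4.81 = 0.54 g
Wet basis MC = 0.54 / 5.35 x 100 = 10.1%
Dry basis MC = 0.54 / 4.81 x 100 = 11.2%


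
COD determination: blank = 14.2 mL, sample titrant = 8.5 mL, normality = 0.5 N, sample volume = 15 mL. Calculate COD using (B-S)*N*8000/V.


COD = (14.2 - 8.5) x 0.5 x 8000 / 15
COD = 5.7 x 0.5 x 8000 / 15
COD = 1520.0 mg/L


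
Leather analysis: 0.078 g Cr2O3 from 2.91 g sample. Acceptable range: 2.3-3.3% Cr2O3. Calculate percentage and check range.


Cr2O3 = 2.68%
Within range: Yes

Cr2O3% = 0.078 / 2.91 x 100 = 2.68%
Acceptable range: 2.3 to 3.3%
Within range: Yes


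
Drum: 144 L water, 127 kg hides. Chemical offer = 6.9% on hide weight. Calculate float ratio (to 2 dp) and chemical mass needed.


Float ratio = 144 / 127 = 1.13
Chemical = 127 x 6.9 / 100 = 8.763 kg


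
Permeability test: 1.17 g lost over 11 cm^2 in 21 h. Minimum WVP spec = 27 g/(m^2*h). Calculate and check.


WVP = 1.17 / (11 x 21) x 10000 = 50.65 g/(m^2*h)
Minimum: 27 g/(m^2*h)
Meets spec: Yes


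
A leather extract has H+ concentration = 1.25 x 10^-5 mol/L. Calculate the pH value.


pH = 4.90

pH = -log10[H+]
pH = -log10(1.25 x 10^-5) = 4.90


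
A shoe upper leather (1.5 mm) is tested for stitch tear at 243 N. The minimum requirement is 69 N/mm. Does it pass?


STS = 162.0 N/mm
Passes: Yes

STS = 243 / 1.5 = 162.0 N/mm
Minimum required: 69 N/mm
Passes: Yes


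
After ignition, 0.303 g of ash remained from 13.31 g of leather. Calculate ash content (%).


2.28%

Ash% = 0.303 / 13.31 x 100
Ash% = 2.28%


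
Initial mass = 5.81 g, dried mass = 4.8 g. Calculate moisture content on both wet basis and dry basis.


Moisture lost = 5.81 - 4.8 = 1.01 g
Wet basis MC = 1.01 / 5.81 x 100 = 17.4%
Dry basis MC = 1.01 / 4.8 x 100 = 21.0%


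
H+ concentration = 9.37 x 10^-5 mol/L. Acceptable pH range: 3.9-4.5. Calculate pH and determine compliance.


pH = 4.03
Compliant: Yes


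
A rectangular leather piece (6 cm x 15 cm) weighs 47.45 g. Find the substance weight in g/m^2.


5272.2 g/m^2

Area = 6 x 15 = 90 cm^2
SW = 47.45 / 90 x 10000 = 5272.2 g/m^2


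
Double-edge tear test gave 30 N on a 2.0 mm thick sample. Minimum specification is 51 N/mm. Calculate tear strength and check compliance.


Tear strength = 15.0 N/mm
Compliant: No

Tear strength = 30 / 2.0 = 15.0 N/mm
Required minimum = 51 N/mm
Compliant: No


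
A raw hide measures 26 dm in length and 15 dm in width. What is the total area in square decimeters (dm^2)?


Area = length x width
Area = 26 x 15 = 390 dm^2


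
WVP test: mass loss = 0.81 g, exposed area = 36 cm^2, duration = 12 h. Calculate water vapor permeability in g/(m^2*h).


WVP = mass_loss / (area x time) x 10000
WVP = 0.81 / (36 x 12) x 10000
WVP = 0.81 / 432 x 10000 = 18.75 g/(m^2*h)


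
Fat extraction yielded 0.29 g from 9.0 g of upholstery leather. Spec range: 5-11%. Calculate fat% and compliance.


Fat content = 3.2%
Compliant: No


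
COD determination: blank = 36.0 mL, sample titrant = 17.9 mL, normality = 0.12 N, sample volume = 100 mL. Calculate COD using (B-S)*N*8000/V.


COD = (36.0 - 17.9) x 0.12 x 8000 / 100
COD = 18.1 x 0.12 x 8000 / 100
COD = 173.8 mg/L


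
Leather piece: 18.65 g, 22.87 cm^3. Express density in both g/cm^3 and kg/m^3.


0.815 g/cm^3
815 kg/m^3

Density = 18.65 / 22.87 = 0.815 g/cm^3
Convert: 0.815 x 1000 = 815 kg/m^3


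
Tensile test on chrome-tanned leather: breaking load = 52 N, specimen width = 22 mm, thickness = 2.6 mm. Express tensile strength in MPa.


Cross-section = 22 x 2.6 = 57.2 mm^2
TS = 52 / 57.2 = 0.91 MPa
(1 N/mm^2 = 1 MPa)


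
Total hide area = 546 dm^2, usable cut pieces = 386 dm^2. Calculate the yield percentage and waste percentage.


Yield = 70.7%
Waste = 29.3%


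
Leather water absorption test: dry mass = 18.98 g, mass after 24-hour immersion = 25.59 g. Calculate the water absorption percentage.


Water absorbed = 25.59 - 18.98 = 6.61 g
WA% = 6.61 / 18.98 x 100 = 34.8%


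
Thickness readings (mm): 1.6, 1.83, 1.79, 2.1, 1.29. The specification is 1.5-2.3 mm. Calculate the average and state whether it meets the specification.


Sum = 8.61
Average = 8.61 / 5 = 1.72 mm
Specification range: 1.5 to 2.3 mm
Within spec: Yes


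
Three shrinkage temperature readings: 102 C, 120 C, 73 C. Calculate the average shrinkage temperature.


98.3 C

Average = (102 + 120 + 73) / 3
Average = 295 / 3 = 98.3 C


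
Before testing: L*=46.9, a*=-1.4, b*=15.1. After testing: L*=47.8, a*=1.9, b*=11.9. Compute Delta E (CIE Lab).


Delta E = 4.68

dL = 47.8 - 46.9 = 0.9
da = 1.9 - (-1.4) = 3.3
db = 11.9 - 15.1 = -3.2
dE = sqrt((0.9)^2 + (3.3)^2 + (-3.2)^2) = 4.68


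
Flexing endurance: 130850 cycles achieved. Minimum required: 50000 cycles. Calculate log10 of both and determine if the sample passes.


log10(130850) = 5.12
log10(50000) = 4.70
Passes: Yes


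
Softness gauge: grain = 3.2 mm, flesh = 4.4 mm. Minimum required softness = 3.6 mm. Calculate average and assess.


Average = (3.2 + 4.4) / 2 = 3.80 mm
Minimum = 3.6 mm
Meets requirement: Yes


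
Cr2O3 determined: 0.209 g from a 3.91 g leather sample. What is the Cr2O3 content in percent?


5.35%

Cr2O3% = 0.209 / 3.91 x 100
Cr2O3% = 5.35%


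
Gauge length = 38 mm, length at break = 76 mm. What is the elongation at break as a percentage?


Extension = 76 - 38 = 38 mm
Elongation = 38 / 38 x 100 = 100.0%


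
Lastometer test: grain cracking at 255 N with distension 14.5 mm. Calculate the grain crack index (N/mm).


Grain crack index = force / distension
Index = 255 / 14.5 = 17.6 N/mm


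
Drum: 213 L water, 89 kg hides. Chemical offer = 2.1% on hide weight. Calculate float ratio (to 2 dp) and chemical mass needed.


Float ratio = 213 / 89 = 2.39
Chemical = 89 x 2.1 / 100 = 1.869 kg


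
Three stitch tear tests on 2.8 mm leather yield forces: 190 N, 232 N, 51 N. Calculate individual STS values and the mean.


STS1 = 67.9 N/mm
STS2 = 82.9 N/mm
STS3 = 18.2 N/mm
Mean = 56.3 N/mm


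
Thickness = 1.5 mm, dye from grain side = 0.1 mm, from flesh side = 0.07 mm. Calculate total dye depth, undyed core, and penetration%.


Total dyed = 0.17 mm
Undyed core = 1.33 mm
Penetration = 11.3%

Total dyed = 0.1 + 0.07 = 0.17 mm
Undyed core = 1.5 - 0.17 = 1.33 mm
Penetration = 0.17 / 1.5 x 100 = 11.3%


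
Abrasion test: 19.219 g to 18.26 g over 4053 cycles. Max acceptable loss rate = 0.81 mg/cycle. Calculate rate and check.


Loss = 19.219 - 18.26 = 0.959 g
Rate = 0.959 g / 4053 cycles x 1000 = 0.237 mg/cycle
Max = 0.81 mg/cycle
Passes: Yes


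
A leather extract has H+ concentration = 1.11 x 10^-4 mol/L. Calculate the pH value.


pH = -log10[H+]
pH = -log10(1.11 x 10^-4) = 3.95


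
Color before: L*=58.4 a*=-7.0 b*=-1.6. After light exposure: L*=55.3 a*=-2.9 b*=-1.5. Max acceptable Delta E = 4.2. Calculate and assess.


dL = -3.1, da = 4.1, db = 0.1
dE = sqrt((-3.1)^2 + (4.1)^2 + (0.1)^2) = 5.14
Max = 4.2
Passes: No


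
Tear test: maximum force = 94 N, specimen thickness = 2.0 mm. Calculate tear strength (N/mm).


47.0 N/mm

Tear strength = force / thickness
Tear = 94 / 2.0 = 47.0 N/mm


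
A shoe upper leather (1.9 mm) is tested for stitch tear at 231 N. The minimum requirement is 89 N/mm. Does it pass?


STS = 231 / 1.9 = 121.6 N/mm
Minimum required: 89 N/mm
Passes: Yes


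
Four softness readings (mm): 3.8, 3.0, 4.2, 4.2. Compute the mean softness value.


Sum = 3.8 + 3.0 + 4.2 + 4.2
Mean = 15.2 / 4 = 3.80 mm


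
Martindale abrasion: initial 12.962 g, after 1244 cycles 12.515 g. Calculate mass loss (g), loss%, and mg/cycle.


Loss = 12.962 - 12.515 = 0.447 g
Loss% = 0.447 / 12.962 x 100 = 3.45%
Rate = 0.447 / 1244 x 1000 = 0.359 mg/cycle


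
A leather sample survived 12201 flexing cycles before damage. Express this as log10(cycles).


log10(12201) = 4.09


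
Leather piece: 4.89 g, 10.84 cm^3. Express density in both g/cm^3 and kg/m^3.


0.451 g/cm^3
451 kg/m^3

Density = 4.89 / 10.84 = 0.451 g/cm^3
Convert: 0.451 x 1000 = 451 kg/m^3


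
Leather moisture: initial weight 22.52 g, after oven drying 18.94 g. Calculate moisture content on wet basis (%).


15.9%

Moisture = 22.52 - 18.94 = 3.58 g
MC = 3.58 / 22.52 x 100 = 15.9%


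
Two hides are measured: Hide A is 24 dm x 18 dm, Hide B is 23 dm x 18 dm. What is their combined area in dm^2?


Hide A area = 24 x 18 = 432 dm^2
Hide B area = 23 x 18 = 414 dm^2
Total = 432 + 414 = 846 dm^2


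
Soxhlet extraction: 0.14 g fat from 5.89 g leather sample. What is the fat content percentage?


Fat content = 0.14 / 5.89 x 100
Fat = 2.4%


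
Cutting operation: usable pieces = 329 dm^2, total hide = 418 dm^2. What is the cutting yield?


78.7%

Yield = usable / total x 100
Yield = 329 / 418 x 100 = 78.7%


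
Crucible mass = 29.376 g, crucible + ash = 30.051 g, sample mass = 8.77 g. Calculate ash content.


Ash mass = 0.675 g
Ash content = 7.70%


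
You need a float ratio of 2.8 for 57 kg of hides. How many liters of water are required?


159.6 L

Water = hide weight x target ratio
Water = 57 x 2.8 = 159.6 L


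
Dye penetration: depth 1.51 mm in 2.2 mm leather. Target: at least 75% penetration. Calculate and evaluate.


Penetration = 68.6%
Meets target: No

Penetration = 1.51 / 2.2 x 100 = 68.6%
Target: 75%
Meets target: No


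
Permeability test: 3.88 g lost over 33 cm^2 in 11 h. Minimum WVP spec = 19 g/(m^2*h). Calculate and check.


WVP = 106.89 g/(m^2*h)
Meets specification: Yes


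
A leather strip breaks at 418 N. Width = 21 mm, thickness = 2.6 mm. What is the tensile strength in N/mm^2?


7.66 N/mm^2

Cross-sectional area = 21 x 2.6 = 54.6 mm^2
Tensile strength = 418 / 54.6 = 7.66 N/mm^2


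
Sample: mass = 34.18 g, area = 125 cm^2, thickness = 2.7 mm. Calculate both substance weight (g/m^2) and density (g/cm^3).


Substance weight = 2734.4 g/m^2
Density = 1.013 g/cm^3

SW = 34.18 / 125 x 10000 = 2734.4 g/m^2
Volume = 125 x 2.7 / 10 = 33.75 cm^3
Density = 34.18 / 33.75 = 1.013 g/cm^3


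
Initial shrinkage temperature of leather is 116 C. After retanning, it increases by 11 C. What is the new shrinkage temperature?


New Ts = 116 + 11 = 127 C


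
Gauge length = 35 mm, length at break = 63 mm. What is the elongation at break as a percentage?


Extension = 63 - 35 = 28 mm
Elongation = 28 / 35 x 100 = 80.0%


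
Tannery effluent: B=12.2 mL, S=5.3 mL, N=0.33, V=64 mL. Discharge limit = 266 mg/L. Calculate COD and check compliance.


COD = 284.6 mg/L
Compliant: No

COD = (12.2 - 5.3) x 0.33 x 8000 / 64 = 284.6 mg/L
Limit: 266 mg/L
Compliant: No


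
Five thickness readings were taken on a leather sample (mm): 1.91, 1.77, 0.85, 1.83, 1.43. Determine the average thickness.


Sum = 1.91 + 1.77 + 0.85 + 1.83 + 1.43 = 7.79
Average = 7.79 / 5 = 1.56 mm


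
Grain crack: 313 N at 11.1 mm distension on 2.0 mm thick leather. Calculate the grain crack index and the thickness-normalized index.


Crack index = 28.2 N/mm
Normalized index = 14.1 N/mm per mm

Crack index = 313 / 11.1 = 28.2 N/mm
Normalized = 28.2 / 2.0 = 14.1 N/mm per mm


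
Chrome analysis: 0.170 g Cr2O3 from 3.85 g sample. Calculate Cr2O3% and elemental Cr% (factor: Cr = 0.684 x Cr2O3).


Cr2O3% = 0.170 / 3.85 x 100 = 4.42%
Cr% = 4.42 x 0.684 = 3.02%


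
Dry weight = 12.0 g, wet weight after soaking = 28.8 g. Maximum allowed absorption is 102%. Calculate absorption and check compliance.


Absorption = 140.0%
Compliant: No

WA = (28.8 - 12.0) / 12.0 x 100 = 140.0%
Maximum allowed: 102%
Compliant: No


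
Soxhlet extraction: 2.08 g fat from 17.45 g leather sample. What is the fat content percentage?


Fat content = 2.08 / 17.45 x 100
Fat = 11.9%


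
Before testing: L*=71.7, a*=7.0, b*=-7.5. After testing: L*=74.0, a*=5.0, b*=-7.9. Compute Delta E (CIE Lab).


dL = 74.0 - 71.7 = 2.3
da = 5.0 - 7.0 = -2.0
db = -7.9 - (-7.5) = -0.4
dE = sqrt((2.3)^2 + (-2.0)^2 + (-0.4)^2) = 3.07


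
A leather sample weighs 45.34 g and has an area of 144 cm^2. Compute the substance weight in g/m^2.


3148.6 g/m^2

Substance weight = mass / area x 10000
SW = 45.34 / 144 x 10000
SW = 3148.6 g/m^2


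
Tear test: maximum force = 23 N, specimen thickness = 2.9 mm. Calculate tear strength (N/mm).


7.9 N/mm

Tear strength = force / thickness
Tear = 23 / 2.9 = 7.9 N/mm


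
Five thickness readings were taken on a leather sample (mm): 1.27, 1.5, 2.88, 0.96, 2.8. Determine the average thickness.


1.88 mm

Sum = 1.27 + 1.5 + 2.88 + 0.96 + 2.8 = 9.41
Average = 9.41 / 5 = 1.88 mm


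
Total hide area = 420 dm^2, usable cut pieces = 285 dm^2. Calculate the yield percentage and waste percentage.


Yield = 67.9%
Waste = 32.1%

Yield = 285 / 420 x 100 = 67.9%
Waste = 420 - 285 = 135 dm^2
Waste% = 100 - 67.9 = 32.1%


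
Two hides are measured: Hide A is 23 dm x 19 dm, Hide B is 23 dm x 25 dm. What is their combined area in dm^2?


1012 dm^2

Hide A area = 23 x 19 = 437 dm^2
Hide B area = 23 x 25 = 575 dm^2
Total = 437 + 575 = 1012 dm^2


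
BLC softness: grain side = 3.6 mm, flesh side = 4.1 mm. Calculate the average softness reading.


3.85 mm

Average = (3.6 + 4.1) / 2
Average = 3.85 mm


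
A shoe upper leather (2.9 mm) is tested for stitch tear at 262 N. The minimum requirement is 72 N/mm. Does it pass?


STS = 90.3 N/mm
Passes: Yes


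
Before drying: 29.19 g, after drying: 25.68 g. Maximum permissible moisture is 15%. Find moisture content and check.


MC = (29.19 - 25.68) / 29.19 x 100 = 12.0%
Maximum: 15%
Acceptable: Yes


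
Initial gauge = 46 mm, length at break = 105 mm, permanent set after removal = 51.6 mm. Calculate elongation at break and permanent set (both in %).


Elongation at break = 128.3%
Permanent set = 12.2%


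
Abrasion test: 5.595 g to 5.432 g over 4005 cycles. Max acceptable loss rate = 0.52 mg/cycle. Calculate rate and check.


Rate = 0.041 mg/cycle
Passes: Yes

Loss = 5.595 - 5.432 = 0.163 g
Rate = 0.163 g / 4005 cycles x 1000 = 0.041 mg/cycle
Max = 0.52 mg/cycle
Passes: Yes


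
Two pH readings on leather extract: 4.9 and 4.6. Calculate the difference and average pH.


Difference = |4.9 - 4.6| = 0.3
Average = (4.9 + 4.6) / 2 = 4.75


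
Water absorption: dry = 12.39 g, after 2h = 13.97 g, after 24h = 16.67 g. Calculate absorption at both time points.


2h absorption = 12.8%
24h absorption = 34.5%

WA (2h) = (13.97 - 12.39) / 12.39 x 100 = 12.8%
WA (24h) = (16.67 - 12.39) / 12.39 x 100 = 34.5%


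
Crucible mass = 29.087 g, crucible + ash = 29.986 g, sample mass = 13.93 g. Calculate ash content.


Ash mass = 0.899 g
Ash content = 6.45%


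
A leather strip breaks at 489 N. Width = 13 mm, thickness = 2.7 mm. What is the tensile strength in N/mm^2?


Cross-sectional area = 13 x 2.7 = 35.1 mm^2
Tensile strength = 489 / 35.1 = 13.93 N/mm^2


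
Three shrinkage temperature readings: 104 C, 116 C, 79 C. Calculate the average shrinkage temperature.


99.7 C


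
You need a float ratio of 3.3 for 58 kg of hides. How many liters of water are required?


191.4 L

Water = hide weight x target ratio
Water = 58 x 3.3 = 191.4 L


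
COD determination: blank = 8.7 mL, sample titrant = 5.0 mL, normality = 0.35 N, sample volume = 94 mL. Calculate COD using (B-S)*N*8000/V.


110.2 mg/L


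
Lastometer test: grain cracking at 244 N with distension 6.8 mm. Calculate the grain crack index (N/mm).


35.9 N/mm


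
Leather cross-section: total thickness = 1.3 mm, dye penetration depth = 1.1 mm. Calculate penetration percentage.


84.6%

Penetration% = 1.1 / 1.3 x 100
Penetration = 84.6%


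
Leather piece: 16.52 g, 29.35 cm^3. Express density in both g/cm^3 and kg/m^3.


0.563 g/cm^3
563 kg/m^3

Density = 16.52 / 29.35 = 0.563 g/cm^3
Convert: 0.563 x 1000 = 563 kg/m^3


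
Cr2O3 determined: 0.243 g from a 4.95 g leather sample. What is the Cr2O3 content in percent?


4.91%


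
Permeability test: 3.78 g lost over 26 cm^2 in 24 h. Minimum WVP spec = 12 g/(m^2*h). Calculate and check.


WVP = 60.58 g/(m^2*h)
Meets specification: Yes


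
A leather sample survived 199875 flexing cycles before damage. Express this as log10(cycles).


5.30

log10(199875) = 5.30


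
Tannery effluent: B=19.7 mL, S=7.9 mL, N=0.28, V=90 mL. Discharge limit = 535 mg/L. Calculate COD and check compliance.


COD = (19.7 - 7.9) x 0.28 x 8000 / 90 = 293.7 mg/L
Limit: 535 mg/L
Compliant: Yes


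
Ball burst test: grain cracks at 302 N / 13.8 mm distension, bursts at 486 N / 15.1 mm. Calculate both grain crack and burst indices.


Crack index = 21.9 N/mm
Burst index = 32.2 N/mm


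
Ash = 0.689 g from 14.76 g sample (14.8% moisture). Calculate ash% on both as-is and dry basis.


As-is ash% = 0.689 / 14.76 x 100 = 4.67%
Dry mass = 14.76 x (100 - 14.8) / 100 = 12.57552 g
Dry-basis ash% = 0.689 / 12.57552 x 100 = 5.48%


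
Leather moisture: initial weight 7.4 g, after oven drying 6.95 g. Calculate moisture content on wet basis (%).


6.1%

Moisture = 7.4 - 6.95 = 0.45 g
MC = 0.45 / 7.4 x 100 = 6.1%


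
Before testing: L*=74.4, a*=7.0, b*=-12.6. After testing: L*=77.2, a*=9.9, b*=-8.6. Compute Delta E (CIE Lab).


Delta E = 5.68


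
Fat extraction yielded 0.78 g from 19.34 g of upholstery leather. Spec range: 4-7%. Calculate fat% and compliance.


Fat% = 0.78 / 19.34 x 100 = 4.0%
Spec range: 4-7%
Compliant: Yes


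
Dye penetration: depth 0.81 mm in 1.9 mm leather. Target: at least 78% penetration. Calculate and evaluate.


Penetration = 42.6%
Meets target: No

Penetration = 0.81 / 1.9 x 100 = 42.6%
Target: 78%
Meets target: No


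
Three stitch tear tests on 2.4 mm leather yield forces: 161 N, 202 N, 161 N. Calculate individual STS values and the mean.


STS1 = 67.1 N/mm
STS2 = 84.2 N/mm
STS3 = 67.1 N/mm
Mean = 72.8 N/mm

STS1 = 161 / 2.4 = 67.1 N/mm
STS2 = 202 / 2.4 = 84.2 N/mm
STS3 = 161 / 2.4 = 67.1 N/mm
Mean = (67.1 + 84.2 + 67.1) / 3 = 72.8 N/mm


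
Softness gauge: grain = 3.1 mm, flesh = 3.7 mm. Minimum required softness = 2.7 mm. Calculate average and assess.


Average = (3.1 + 3.7) / 2 = 3.40 mm
Minimum = 2.7 mm
Meets requirement: Yes


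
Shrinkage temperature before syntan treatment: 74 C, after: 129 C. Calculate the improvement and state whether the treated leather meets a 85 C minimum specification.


Improvement = 55 C
Meets 85 C spec: Yes

Improvement = 129 - 74 = 55 C
Spec check: 129 C >= 85 C? Yes


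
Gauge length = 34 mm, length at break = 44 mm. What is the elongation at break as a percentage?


Extension = 44 - 34 = 10 mm
Elongation = 10 / 34 x 100 = 29.4%


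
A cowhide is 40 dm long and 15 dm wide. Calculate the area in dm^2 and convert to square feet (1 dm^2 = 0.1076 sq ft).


600 dm^2
64.56 sq ft

Area = 40 x 15 = 600 dm^2
Conversion: 600 x 0.1076 = 64.56 sq ft


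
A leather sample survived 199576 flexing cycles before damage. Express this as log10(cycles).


5.30


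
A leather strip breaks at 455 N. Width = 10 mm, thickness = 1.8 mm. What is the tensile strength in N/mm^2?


Cross-sectional area = 10 x 1.8 = 18.0 mm^2
Tensile strength = 455 / 18.0 = 25.28 N/mm^2


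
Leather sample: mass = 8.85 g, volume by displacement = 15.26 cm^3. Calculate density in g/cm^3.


0.580 g/cm^3

Density = mass / volume
Density = 8.85 / 15.26 = 0.580 g/cm^3


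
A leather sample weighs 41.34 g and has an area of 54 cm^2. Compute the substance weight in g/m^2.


7655.6 g/m^2

Substance weight = mass / area x 10000
SW = 41.34 / 54 x 10000
SW = 7655.6 g/m^2


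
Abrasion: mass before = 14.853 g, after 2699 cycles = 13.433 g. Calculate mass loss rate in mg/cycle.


Mass loss = 14.853 - 13.433 = 1.420 g
Rate = 1.420 / 2699 x 1000 = 0.526 mg/cycle


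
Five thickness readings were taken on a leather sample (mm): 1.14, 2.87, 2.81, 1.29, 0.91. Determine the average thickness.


Sum = 1.14 + 2.87 + 2.81 + 1.29 + 0.91 = 9.02
Average = 9.02 / 5 = 1.80 mm


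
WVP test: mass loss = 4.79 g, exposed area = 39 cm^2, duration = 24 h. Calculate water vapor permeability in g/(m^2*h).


WVP = mass_loss / (area x time) x 10000
WVP = 4.79 / (39 x 24) x 10000
WVP = 4.79 / 936 x 10000 = 51.18 g/(m^2*h)


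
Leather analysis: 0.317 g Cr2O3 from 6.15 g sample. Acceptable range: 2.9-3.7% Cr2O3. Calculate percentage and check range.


Cr2O3% = 0.317 / 6.15 x 100 = 5.15%
Acceptable range: 2.9 to 3.7%
Within range: No


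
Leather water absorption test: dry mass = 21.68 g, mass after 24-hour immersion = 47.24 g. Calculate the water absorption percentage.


117.9%


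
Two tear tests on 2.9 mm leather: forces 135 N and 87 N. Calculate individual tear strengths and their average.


Tear 1 = 46.6 N/mm
Tear 2 = 30.0 N/mm
Average = 38.3 N/mm

Tear 1 = 135 / 2.9 = 46.6 N/mm
Tear 2 = 87 / 2.9 = 30.0 N/mm
Average = (46.6 + 30.0) / 2 = 38.3 N/mm


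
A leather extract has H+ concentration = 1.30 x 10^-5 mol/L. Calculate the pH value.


pH = 4.89

pH = -log10[H+]
pH = -log10(1.30 x 10^-5) = 4.89


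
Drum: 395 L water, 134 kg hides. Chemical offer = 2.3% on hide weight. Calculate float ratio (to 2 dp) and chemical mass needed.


Float ratio = 2.95
Chemical needed = 3.082 kg


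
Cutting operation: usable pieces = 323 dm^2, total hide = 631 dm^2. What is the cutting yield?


51.2%

Yield = usable / total x 100
Yield = 323 / 631 x 100 = 51.2%


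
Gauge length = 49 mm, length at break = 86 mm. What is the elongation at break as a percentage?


75.5%

Extension = 86 - 49 = 37 mm
Elongation = 37 / 49 x 100 = 75.5%


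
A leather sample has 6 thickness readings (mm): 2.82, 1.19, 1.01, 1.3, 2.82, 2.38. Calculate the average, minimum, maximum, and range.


Average = 1.92 mm
Min = 1.01 mm
Max = 2.82 mm
Range = 1.81 mm

Sum = 11.52
Average = 11.52 / 6 = 1.92 mm
Minimum = 1.01 mm
Maximum = 2.82 mm
Range = 2.82 - 1.01 = 1.81 mm


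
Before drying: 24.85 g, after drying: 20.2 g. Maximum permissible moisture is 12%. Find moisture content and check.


Moisture content = 18.7%
Acceptable: No


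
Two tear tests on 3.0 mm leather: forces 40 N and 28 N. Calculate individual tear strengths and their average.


Tear 1 = 13.3 N/mm
Tear 2 = 9.3 N/mm
Average = 11.3 N/mm

Tear 1 = 40 / 3.0 = 13.3 N/mm
Tear 2 = 28 / 3.0 = 9.3 N/mm
Average = (13.3 + 9.3) / 2 = 11.3 N/mm


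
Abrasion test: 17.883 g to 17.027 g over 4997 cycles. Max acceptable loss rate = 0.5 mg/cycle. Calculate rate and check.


Rate = 0.171 mg/cycle
Passes: Yes


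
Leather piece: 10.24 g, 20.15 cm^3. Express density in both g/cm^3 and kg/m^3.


0.508 g/cm^3
508 kg/m^3

Density = 10.24 / 20.15 = 0.508 g/cm^3
Convert: 0.508 x 1000 = 508 kg/m^3


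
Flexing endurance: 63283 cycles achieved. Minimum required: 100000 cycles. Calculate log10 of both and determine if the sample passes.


log10(63283) = 4.80
log10(100000) = 5.00
Passes: No


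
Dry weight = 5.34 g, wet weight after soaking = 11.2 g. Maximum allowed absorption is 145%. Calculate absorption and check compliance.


Absorption = 109.7%
Compliant: Yes


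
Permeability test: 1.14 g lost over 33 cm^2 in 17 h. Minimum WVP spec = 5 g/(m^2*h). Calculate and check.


WVP = 1.14 / (33 x 17) x 10000 = 20.32 g/(m^2*h)
Minimum: 5 g/(m^2*h)
Meets spec: Yes


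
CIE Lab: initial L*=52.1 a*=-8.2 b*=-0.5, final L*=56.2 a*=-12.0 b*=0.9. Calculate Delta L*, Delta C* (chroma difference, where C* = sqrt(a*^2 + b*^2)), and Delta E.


Delta L* = 4.1
Delta C* = 3.82
Delta E = 5.76

Delta L* = 56.2 - 52.1 = 4.1
C1* = sqrt((-8.2)^2 + (-0.5)^2) = 8.215
C2* = sqrt((-12.0)^2 + (0.9)^2) = 12.034
Delta C* = 12.034 - 8.215 = 3.82
Delta E = sqrt((4.1)^2 + (-3.8)^2 + (1.4)^2) = 5.76


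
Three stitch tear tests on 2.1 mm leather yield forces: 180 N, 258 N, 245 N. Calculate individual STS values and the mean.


STS1 = 180 / 2.1 = 85.7 N/mm
STS2 = 258 / 2.1 = 122.9 N/mm
STS3 = 245 / 2.1 = 116.7 N/mm
Mean = (85.7 + 122.9 + 116.7) / 3 = 108.4 N/mm


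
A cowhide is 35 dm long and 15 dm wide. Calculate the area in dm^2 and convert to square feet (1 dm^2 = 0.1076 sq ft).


Area = 35 x 15 = 525 dm^2
Conversion: 525 x 0.1076 = 56.49 sq ft


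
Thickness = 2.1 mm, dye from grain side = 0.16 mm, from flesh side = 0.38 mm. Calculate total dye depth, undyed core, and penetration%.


Total dyed = 0.16 + 0.38 = 0.54 mm
Undyed core = 2.1 - 0.54 = 1.56 mm
Penetration = 0.54 / 2.1 x 100 = 25.7%


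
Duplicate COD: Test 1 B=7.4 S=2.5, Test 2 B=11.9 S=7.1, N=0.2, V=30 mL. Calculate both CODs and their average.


COD1 = (7.4 - 2.5) x 0.2 x 8000 / 30 = 261.3 mg/L
COD2 = (11.9 - 7.1) x 0.2 x 8000 / 30 = 256.0 mg/L
Average = (261.3 + 256.0) / 2 = 258.7 mg/L


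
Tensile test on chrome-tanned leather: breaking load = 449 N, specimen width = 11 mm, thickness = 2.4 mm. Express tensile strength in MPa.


17.01 MPa


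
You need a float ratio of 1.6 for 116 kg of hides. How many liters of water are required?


185.6 L
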